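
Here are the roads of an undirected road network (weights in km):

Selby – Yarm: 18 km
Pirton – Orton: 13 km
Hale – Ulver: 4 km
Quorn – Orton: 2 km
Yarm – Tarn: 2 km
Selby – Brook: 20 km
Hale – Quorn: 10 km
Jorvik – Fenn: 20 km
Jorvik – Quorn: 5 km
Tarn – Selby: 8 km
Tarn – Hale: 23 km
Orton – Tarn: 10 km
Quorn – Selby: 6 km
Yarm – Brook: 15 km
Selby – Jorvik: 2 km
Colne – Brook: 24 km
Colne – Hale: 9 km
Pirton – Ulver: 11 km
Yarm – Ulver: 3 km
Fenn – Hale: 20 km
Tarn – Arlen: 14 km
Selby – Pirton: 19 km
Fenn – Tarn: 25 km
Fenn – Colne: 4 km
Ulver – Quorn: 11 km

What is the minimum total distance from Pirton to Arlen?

30 km

Enumerating some paths:
Pirton - Orton - Tarn - Arlen: 13+10+14 = 37
Pirton - Ulver - Yarm - Tarn - Arlen: 11+3+2+14 = 30
The minimum is 30 km via Pirton - Ulver - Yarm - Tarn - Arlen.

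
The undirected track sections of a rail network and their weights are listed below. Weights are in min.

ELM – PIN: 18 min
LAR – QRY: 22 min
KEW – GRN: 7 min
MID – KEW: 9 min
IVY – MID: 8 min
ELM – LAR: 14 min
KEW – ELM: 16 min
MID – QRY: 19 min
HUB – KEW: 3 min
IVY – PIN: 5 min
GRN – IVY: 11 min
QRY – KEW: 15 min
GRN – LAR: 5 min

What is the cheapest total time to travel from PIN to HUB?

25 min

Settle nodes by increasing distance from PIN:
PIN: 0
IVY: 5  (via PIN)
MID: 13  (via IVY)
GRN: 16  (via IVY)
ELM: 18  (via PIN)
LAR: 21  (via GRN)
KEW: 22  (via MID)
HUB: 25  (via KEW)
Shortest route: PIN → IVY → MID → KEW → HUB = 25 min.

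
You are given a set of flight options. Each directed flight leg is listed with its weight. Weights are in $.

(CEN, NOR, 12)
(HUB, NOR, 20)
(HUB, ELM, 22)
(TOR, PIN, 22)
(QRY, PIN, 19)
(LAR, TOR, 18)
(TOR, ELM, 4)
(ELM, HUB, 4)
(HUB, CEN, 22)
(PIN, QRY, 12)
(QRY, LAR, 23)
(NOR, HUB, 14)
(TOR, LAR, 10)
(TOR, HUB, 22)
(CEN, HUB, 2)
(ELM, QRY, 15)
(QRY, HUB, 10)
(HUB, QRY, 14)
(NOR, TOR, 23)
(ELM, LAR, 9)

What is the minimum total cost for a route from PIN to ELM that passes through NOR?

Shortest PIN→NOR: PIN–QRY–HUB–NOR = 42
Shortest NOR→ELM: NOR–TOR–ELM = 27
Total via NOR: 42 + 27 = $69.

$69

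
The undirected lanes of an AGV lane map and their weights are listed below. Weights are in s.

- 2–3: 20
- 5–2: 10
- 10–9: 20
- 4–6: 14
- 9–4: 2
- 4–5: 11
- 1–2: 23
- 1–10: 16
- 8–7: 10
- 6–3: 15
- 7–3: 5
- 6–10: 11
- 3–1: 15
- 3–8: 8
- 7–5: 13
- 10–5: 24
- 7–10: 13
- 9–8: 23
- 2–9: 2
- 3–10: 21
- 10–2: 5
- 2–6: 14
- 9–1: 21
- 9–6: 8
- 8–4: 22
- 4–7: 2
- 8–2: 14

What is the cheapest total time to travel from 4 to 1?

22 s

Shortest distances from 4:
4: 0
7: 2  (via 4)
9: 2  (via 4)
2: 4  (via 9)
3: 7  (via 7)
10: 9  (via 2)
6: 10  (via 9)
5: 11  (via 4)
8: 12  (via 7)
1: 22  (via 3)
Shortest route: 4–7–3–1 = 22 s.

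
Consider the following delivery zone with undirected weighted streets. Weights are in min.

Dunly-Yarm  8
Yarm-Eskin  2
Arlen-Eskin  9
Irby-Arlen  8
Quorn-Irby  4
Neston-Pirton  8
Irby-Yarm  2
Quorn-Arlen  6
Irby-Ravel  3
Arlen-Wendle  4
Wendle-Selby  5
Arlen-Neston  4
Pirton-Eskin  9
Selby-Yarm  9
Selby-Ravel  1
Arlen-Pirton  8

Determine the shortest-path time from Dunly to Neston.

22 min

Shortest distances from Dunly:
Dunly: 0
Yarm: 8  (via Dunly)
Irby: 10  (via Yarm)
Eskin: 10  (via Yarm)
Ravel: 13  (via Irby)
Quorn: 14  (via Irby)
Selby: 14  (via Ravel)
Arlen: 18  (via Irby)
Wendle: 19  (via Selby)
Pirton: 19  (via Eskin)
Neston: 22  (via Arlen)
Shortest route: Dunly → Yarm → Irby → Arlen → Neston = 22 min.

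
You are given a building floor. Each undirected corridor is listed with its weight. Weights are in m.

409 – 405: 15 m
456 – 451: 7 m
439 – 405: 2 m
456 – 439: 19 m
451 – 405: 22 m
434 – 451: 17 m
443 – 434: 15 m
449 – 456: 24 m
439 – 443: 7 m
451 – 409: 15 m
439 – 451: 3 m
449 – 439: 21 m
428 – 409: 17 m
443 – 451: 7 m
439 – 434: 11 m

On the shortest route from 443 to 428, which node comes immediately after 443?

451

Enumerating some paths:
443–451–409–428: 7+15+17 = 39
443–439–405–409–428: 7+2+15+17 = 41
Cheapest is 443–451–409–428 at 39 m.
So from 443 the first move is to 451.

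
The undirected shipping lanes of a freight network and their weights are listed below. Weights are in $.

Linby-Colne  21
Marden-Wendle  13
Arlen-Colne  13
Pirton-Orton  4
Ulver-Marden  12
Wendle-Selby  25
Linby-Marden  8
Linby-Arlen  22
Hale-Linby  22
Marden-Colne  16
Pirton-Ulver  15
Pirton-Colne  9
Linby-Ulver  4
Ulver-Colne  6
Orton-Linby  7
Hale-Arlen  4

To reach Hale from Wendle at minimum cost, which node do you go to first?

Enumerating some paths:
Wendle - Marden - Linby - Hale: 13+8+22 = 43
Wendle - Marden - Colne - Arlen - Hale: 13+16+13+4 = 46
The minimum is $43 via Wendle - Marden - Linby - Hale.
So from Wendle the first move is to Marden.

Marden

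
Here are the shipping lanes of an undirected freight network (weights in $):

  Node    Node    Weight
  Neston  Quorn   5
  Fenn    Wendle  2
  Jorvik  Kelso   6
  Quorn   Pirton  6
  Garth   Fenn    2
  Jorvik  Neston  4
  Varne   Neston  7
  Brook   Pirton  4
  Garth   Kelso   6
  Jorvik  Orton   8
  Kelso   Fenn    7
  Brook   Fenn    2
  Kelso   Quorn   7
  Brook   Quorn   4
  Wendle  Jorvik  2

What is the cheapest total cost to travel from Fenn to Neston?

$8

Compare a few routes:
Fenn - Brook - Quorn - Neston: 2+4+5 = 11
Fenn - Wendle - Jorvik - Neston: 2+2+4 = 8
Cheapest is Fenn - Wendle - Jorvik - Neston at $8.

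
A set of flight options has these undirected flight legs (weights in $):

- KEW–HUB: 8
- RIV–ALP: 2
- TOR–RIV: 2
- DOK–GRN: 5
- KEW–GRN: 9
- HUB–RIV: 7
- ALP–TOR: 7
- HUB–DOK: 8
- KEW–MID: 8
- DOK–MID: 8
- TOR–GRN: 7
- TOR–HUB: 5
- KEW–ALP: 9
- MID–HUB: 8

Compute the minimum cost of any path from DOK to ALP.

Enumerating some paths:
DOK → GRN → TOR → RIV → ALP: 5+7+2+2 = 16
DOK → GRN → TOR → ALP: 5+7+7 = 19
DOK → HUB → RIV → ALP: 8+7+2 = 17
DOK → HUB → TOR → RIV → ALP: 8+5+2+2 = 17
Cheapest is DOK → GRN → TOR → RIV → ALP at $16.

$16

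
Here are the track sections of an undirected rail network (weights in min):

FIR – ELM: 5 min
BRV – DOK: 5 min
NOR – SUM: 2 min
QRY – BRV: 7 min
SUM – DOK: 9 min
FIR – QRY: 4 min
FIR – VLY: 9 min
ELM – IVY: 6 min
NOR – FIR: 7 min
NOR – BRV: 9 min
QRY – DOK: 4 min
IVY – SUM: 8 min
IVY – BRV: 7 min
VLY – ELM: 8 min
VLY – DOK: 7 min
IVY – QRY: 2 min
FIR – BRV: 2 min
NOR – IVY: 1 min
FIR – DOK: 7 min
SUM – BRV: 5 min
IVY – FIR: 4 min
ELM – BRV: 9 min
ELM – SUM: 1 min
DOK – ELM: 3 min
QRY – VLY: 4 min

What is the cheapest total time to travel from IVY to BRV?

Candidate routes:
IVY → QRY → FIR → BRV: 2+4+2 = 8
IVY → FIR → BRV: 4+2 = 6
IVY → BRV: 7 = 7
Cheapest is IVY → FIR → BRV at 6 min.

6 min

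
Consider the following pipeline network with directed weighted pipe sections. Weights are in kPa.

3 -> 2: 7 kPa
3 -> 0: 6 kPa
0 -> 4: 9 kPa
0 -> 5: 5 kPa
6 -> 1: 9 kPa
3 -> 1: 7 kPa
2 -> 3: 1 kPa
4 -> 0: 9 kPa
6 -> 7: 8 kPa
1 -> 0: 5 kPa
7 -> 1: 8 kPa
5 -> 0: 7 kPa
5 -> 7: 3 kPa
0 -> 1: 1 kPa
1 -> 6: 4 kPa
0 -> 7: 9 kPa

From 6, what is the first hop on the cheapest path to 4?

Candidate routes:
6 → 7 → 1 → 0 → 4: 8+8+5+9 = 30
6 → 1 → 0 → 4: 9+5+9 = 23
Cheapest is 6 → 1 → 0 → 4 at 23 kPa.
So from 6 the first move is to 1.

1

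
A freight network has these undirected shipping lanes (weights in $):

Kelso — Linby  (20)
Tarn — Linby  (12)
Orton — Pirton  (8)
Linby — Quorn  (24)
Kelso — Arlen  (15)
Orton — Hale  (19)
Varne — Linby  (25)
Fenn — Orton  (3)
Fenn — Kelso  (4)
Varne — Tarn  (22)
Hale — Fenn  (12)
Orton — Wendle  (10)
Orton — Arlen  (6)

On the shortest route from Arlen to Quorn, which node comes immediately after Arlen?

Compare a few routes:
Arlen–Orton–Fenn–Kelso–Linby–Quorn: 6+3+4+20+24 = 57
Arlen–Kelso–Linby–Quorn: 15+20+24 = 59
Cheapest is Arlen–Orton–Fenn–Kelso–Linby–Quorn at $57.
So from Arlen the first move is to Orton.

Orton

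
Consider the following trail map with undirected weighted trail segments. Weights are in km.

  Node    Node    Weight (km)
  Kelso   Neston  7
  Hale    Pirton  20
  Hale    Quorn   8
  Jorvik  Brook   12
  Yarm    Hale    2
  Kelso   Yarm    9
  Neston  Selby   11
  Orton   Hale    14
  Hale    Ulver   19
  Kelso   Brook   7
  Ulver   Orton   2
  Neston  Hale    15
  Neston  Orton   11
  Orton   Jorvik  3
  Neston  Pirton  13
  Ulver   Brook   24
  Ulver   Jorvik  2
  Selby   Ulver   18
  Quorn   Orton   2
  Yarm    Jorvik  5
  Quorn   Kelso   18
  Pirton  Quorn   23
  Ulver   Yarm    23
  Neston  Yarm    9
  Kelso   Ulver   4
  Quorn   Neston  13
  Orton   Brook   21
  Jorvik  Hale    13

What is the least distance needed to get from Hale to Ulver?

9 km

Settle nodes by increasing distance from Hale:
Hale: 0
Yarm: 2  (via Hale)
Jorvik: 7  (via Yarm)
Quorn: 8  (via Hale)
Ulver: 9  (via Jorvik)
Shortest route: Hale → Yarm → Jorvik → Ulver = 9 km.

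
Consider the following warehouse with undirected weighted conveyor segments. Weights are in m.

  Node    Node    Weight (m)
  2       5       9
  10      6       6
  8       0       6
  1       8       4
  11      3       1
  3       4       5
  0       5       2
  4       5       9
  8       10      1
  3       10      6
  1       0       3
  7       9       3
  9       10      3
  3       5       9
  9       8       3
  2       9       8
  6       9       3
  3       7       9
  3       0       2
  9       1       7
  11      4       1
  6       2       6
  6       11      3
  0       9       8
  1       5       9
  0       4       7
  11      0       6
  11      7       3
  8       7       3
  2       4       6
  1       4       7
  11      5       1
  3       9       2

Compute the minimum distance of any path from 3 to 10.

Running Dijkstra from 3:
3: 0
11: 1  (via 3)
0: 2  (via 3)
4: 2  (via 11)
5: 2  (via 11)
9: 2  (via 3)
6: 4  (via 11)
7: 4  (via 11)
1: 5  (via 0)
8: 5  (via 9)
10: 5  (via 9)
Shortest route: 3 → 9 → 10 = 5 m.

5 m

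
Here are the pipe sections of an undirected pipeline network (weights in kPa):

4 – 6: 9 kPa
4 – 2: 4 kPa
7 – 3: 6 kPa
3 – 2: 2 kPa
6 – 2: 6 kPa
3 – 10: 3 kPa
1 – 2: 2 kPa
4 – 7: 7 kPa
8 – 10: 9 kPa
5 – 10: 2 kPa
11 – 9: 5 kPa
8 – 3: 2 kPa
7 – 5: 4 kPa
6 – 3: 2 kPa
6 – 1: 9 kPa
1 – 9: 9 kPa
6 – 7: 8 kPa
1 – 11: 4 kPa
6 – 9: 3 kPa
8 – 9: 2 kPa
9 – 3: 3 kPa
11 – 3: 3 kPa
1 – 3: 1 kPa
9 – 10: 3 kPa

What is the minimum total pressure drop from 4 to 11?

Enumerating some paths:
4 → 2 → 1 → 3 → 11: 4+2+1+3 = 10
4 → 2 → 3 → 11: 4+2+3 = 9
4 → 2 → 1 → 11: 4+2+4 = 10
4 → 2 → 3 → 1 → 11: 4+2+1+4 = 11
The minimum is 9 kPa via 4 → 2 → 3 → 11.

9 kPa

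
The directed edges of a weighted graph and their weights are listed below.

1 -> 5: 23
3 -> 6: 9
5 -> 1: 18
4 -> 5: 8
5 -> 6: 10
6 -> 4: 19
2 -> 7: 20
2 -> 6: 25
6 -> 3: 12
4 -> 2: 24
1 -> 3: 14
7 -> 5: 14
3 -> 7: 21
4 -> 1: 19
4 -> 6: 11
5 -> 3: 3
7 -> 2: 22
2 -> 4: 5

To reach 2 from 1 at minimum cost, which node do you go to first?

Candidate routes:
1 → 5 → 3 → 7 → 2: 23+3+21+22 = 69
1 → 3 → 6 → 4 → 2: 14+9+19+24 = 66
1 → 3 → 7 → 2: 14+21+22 = 57
The minimum is 57 via 1 → 3 → 7 → 2.
So from 1 the first move is to 3.

3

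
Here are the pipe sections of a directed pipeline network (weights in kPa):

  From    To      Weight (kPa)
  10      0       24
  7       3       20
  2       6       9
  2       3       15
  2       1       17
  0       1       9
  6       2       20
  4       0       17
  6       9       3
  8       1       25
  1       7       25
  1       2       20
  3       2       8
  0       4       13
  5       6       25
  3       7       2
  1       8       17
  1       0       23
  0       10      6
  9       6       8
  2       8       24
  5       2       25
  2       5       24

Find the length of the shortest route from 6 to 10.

66 kPa

Running Dijkstra from 6:
6: 0
9: 3  (via 6)
2: 20  (via 6)
3: 35  (via 2)
1: 37  (via 2)
7: 37  (via 3)
5: 44  (via 2)
8: 44  (via 2)
0: 60  (via 1)
10: 66  (via 0)
Shortest route: 6 → 2 → 1 → 0 → 10 = 66 kPa.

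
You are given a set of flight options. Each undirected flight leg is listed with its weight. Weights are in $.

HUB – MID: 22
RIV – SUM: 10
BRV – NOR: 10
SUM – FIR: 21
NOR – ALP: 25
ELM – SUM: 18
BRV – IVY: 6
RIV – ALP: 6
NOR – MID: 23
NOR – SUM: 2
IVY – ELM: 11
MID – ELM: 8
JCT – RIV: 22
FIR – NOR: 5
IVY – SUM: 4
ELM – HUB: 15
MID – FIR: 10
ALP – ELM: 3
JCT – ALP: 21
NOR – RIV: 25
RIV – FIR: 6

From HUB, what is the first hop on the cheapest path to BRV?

ELM

Candidate routes:
HUB–ELM–IVY–BRV: 15+11+6 = 32
HUB–ELM–IVY–SUM–NOR–BRV: 15+11+4+2+10 = 42
Cheapest is HUB–ELM–IVY–BRV at $32.
So from HUB the first move is to ELM.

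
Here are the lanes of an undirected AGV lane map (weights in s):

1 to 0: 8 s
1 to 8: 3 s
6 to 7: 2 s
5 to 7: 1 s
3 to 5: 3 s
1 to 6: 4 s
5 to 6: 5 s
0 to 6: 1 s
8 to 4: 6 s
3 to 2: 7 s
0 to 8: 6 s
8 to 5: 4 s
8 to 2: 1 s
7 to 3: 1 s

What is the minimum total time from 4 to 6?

Settle nodes by increasing distance from 4:
4: 0
8: 6  (via 4)
2: 7  (via 8)
1: 9  (via 8)
5: 10  (via 8)
7: 11  (via 5)
0: 12  (via 8)
3: 12  (via 7)
6: 13  (via 1)
Shortest route: 4–8–1–6 = 13 s.

13 s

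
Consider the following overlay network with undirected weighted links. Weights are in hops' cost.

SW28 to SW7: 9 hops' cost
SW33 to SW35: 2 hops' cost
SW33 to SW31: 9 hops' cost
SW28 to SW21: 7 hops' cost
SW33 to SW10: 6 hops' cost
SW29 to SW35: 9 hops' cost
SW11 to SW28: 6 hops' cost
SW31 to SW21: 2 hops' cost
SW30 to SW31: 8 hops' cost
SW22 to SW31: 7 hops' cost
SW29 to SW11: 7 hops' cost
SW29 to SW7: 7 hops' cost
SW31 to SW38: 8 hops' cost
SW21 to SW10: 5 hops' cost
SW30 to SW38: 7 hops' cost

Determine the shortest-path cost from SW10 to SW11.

18 hops' cost

Running Dijkstra from SW10:
SW10: 0
SW21: 5  (via SW10)
SW33: 6  (via SW10)
SW31: 7  (via SW21)
SW35: 8  (via SW33)
SW28: 12  (via SW21)
SW22: 14  (via SW31)
SW38: 15  (via SW31)
SW30: 15  (via SW31)
SW29: 17  (via SW35)
SW11: 18  (via SW28)
Shortest route: SW10–SW21–SW28–SW11 = 18 hops' cost.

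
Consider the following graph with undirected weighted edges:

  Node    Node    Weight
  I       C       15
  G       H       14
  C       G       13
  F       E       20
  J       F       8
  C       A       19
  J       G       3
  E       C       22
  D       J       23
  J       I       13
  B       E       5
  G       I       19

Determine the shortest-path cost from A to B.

46

Candidate routes:
A → C → E → B: 19+22+5 = 46
A → C → G → J → F → E → B: 19+13+3+8+20+5 = 68
The minimum is 46 via A → C → E → B.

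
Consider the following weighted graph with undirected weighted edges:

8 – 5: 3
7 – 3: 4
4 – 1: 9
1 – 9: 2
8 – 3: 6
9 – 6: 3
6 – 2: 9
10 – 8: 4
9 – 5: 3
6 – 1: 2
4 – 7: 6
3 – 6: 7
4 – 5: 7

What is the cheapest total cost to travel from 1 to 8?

Settle nodes by increasing distance from 1:
1: 0
6: 2  (via 1)
9: 2  (via 1)
5: 5  (via 9)
8: 8  (via 5)
Shortest route: 1–9–5–8 = 8.

8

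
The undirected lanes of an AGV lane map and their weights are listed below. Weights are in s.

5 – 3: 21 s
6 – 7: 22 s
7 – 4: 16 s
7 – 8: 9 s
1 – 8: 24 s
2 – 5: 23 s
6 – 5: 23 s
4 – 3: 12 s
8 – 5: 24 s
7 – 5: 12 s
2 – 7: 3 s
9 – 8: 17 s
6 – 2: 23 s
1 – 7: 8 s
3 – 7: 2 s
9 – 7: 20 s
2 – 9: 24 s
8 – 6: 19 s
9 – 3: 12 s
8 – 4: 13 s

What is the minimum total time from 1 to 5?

Compare a few routes:
1–7–8–5: 8+9+24 = 41
1–7–3–5: 8+2+21 = 31
1–7–5: 8+12 = 20
1–7–2–5: 8+3+23 = 34
The minimum is 20 s via 1–7–5.

20 s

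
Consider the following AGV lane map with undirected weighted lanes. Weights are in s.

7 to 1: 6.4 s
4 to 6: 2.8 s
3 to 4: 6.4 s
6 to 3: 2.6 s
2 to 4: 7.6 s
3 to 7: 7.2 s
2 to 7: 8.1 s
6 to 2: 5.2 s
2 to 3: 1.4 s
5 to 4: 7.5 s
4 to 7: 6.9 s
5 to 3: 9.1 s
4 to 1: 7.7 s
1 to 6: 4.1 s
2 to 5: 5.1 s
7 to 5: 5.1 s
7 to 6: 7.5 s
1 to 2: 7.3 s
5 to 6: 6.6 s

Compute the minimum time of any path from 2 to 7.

Compare a few routes:
2 → 7: 8.1 = 8.1
2 → 5 → 7: 5.1+5.1 = 10.2
2 → 3 → 7: 1.4+7.2 = 8.6
The minimum is 8.1 s via 2 → 7.

8.1 s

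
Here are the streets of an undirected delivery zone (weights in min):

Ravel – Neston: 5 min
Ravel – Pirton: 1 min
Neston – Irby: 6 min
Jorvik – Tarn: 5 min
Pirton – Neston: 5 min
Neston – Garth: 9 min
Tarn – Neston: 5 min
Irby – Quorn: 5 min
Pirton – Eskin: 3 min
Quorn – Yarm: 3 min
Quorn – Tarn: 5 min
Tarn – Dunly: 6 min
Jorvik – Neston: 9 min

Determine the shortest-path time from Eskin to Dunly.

Settle nodes by increasing distance from Eskin:
Eskin: 0
Pirton: 3  (via Eskin)
Ravel: 4  (via Pirton)
Neston: 8  (via Pirton)
Tarn: 13  (via Neston)
Irby: 14  (via Neston)
Jorvik: 17  (via Neston)
Garth: 17  (via Neston)
Quorn: 18  (via Tarn)
Dunly: 19  (via Tarn)
Shortest route: Eskin–Pirton–Neston–Tarn–Dunly = 19 min.

19 min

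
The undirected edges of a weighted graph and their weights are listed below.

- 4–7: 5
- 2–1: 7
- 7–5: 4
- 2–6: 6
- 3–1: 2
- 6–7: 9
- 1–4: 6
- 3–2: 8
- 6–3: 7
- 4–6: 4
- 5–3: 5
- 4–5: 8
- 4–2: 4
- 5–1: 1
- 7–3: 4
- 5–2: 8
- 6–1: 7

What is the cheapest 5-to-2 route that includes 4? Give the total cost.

Shortest 5→4: 5 → 1 → 4 = 7
Shortest 4→2: 4 → 2 = 4
Total via 4: 7 + 4 = 11.

11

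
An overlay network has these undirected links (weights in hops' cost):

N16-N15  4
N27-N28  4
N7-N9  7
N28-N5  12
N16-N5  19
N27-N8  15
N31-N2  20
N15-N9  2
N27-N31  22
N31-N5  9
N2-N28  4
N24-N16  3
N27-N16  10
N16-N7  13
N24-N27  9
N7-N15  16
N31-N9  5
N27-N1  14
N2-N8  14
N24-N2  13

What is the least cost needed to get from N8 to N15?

Running Dijkstra from N8:
N8: 0
N2: 14  (via N8)
N27: 15  (via N8)
N28: 18  (via N2)
N24: 24  (via N27)
N16: 25  (via N27)
N1: 29  (via N27)
N15: 29  (via N16)
Shortest route: N8 → N27 → N16 → N15 = 29 hops' cost.

29 hops' cost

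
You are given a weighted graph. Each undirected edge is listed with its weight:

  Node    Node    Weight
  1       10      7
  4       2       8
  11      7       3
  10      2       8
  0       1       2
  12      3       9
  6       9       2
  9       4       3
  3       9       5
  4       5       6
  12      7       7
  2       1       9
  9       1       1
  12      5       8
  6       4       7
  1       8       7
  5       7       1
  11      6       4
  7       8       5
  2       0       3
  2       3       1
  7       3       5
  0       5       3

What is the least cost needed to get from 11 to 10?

Running Dijkstra from 11:
11: 0
7: 3  (via 11)
5: 4  (via 7)
6: 4  (via 11)
9: 6  (via 6)
0: 7  (via 5)
1: 7  (via 9)
3: 8  (via 7)
8: 8  (via 7)
2: 9  (via 3)
4: 9  (via 9)
12: 10  (via 7)
10: 14  (via 1)
Shortest route: 11 → 6 → 9 → 1 → 10 = 14.

14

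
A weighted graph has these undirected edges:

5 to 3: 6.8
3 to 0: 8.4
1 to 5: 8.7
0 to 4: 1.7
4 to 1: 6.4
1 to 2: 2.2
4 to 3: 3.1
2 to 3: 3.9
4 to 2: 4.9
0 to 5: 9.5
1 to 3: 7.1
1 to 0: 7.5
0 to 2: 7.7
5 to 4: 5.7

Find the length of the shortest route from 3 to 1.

6.1

Compare a few routes:
3 → 4 → 1: 3.1+6.4 = 9.5
3 → 2 → 1: 3.9+2.2 = 6.1
3 → 1: 7.1 = 7.1
The minimum is 6.1 via 3 → 2 → 1.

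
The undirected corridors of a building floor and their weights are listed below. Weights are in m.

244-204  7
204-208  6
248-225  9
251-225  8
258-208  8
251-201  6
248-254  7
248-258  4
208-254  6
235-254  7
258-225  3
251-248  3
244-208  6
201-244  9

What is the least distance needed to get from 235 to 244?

19 m

Running Dijkstra from 235:
235: 0
254: 7  (via 235)
208: 13  (via 254)
248: 14  (via 254)
251: 17  (via 248)
258: 18  (via 248)
244: 19  (via 208)
Shortest route: 235–254–208–244 = 19 m.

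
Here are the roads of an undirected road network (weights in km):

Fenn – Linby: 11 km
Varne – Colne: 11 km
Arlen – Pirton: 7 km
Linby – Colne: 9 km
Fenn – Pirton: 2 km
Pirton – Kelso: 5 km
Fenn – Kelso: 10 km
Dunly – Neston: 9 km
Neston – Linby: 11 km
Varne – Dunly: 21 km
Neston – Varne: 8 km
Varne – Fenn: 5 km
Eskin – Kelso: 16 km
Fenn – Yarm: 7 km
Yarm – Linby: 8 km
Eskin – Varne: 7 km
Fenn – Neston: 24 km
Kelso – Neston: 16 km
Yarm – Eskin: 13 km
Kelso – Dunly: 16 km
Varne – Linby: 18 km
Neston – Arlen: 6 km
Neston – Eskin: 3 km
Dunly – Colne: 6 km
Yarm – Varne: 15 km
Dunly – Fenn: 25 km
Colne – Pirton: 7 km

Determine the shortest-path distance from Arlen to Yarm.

16 km

Enumerating some paths:
Arlen - Neston - Linby - Yarm: 6+11+8 = 25
Arlen - Neston - Eskin - Yarm: 6+3+13 = 22
Arlen - Pirton - Fenn - Yarm: 7+2+7 = 16
Arlen - Neston - Varne - Fenn - Yarm: 6+8+5+7 = 26
The minimum is 16 km via Arlen - Pirton - Fenn - Yarm.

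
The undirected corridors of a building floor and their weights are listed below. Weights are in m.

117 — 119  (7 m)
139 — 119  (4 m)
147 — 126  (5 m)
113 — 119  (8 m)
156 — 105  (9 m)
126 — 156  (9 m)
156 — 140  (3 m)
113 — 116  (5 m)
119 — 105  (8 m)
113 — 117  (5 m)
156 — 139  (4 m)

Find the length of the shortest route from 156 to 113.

16 m

Enumerating some paths:
156 → 105 → 119 → 113: 9+8+8 = 25
156 → 139 → 119 → 117 → 113: 4+4+7+5 = 20
156 → 139 → 119 → 113: 4+4+8 = 16
156 → 105 → 119 → 117 → 113: 9+8+7+5 = 29
Cheapest is 156 → 139 → 119 → 113 at 16 m.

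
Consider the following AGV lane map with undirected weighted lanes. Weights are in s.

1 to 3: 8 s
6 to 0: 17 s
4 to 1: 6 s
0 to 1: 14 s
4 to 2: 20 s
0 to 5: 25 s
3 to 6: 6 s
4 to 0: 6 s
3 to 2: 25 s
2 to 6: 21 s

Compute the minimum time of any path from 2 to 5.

51 s

Settle nodes by increasing distance from 2:
2: 0
4: 20  (via 2)
6: 21  (via 2)
3: 25  (via 2)
0: 26  (via 4)
1: 26  (via 4)
5: 51  (via 0)
Shortest route: 2 → 4 → 0 → 5 = 51 s.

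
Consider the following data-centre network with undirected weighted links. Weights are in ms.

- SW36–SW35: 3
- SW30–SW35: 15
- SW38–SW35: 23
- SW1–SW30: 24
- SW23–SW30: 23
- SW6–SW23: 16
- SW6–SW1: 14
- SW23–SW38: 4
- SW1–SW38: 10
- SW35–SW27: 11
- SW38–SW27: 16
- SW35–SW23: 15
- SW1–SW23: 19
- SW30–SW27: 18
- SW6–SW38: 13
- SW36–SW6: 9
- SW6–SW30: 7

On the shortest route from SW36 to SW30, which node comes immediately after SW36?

Enumerating some paths:
SW36–SW35–SW30: 3+15 = 18
SW36–SW6–SW30: 9+7 = 16
The minimum is 16 ms via SW36–SW6–SW30.
So from SW36 the first move is to SW6.

SW6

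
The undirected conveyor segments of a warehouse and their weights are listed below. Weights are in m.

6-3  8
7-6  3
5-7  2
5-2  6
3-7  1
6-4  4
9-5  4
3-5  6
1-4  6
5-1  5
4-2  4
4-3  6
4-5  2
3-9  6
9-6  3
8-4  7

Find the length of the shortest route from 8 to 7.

11 m

Enumerating some paths:
8–4–5–7: 7+2+2 = 11
8–4–3–7: 7+6+1 = 14
Cheapest is 8–4–5–7 at 11 m.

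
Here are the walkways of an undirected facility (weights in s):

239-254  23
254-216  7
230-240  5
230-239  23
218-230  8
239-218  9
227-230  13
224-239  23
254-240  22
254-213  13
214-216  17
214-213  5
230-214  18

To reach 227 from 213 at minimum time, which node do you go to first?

Compare a few routes:
213–254–216–214–230–227: 13+7+17+18+13 = 68
213–254–239–218–230–227: 13+23+9+8+13 = 66
213–214–230–227: 5+18+13 = 36
213–254–240–230–227: 13+22+5+13 = 53
Cheapest is 213–214–230–227 at 36 s.
So from 213 the first move is to 214.

214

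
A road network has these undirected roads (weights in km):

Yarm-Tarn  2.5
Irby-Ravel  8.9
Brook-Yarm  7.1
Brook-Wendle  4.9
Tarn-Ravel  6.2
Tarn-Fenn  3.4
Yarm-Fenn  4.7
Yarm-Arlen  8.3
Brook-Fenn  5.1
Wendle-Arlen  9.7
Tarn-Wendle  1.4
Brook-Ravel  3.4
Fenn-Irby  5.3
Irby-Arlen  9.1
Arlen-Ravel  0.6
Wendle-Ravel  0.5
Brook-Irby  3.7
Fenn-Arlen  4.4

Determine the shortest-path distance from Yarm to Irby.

Compare a few routes:
Yarm–Brook–Irby: 7.1+3.7 = 10.8
Yarm–Tarn–Fenn–Irby: 2.5+3.4+5.3 = 11.2
Yarm–Tarn–Wendle–Ravel–Brook–Irby: 2.5+1.4+0.5+3.4+3.7 = 11.5
Yarm–Fenn–Irby: 4.7+5.3 = 10
Cheapest is Yarm–Fenn–Irby at 10 km.

10 km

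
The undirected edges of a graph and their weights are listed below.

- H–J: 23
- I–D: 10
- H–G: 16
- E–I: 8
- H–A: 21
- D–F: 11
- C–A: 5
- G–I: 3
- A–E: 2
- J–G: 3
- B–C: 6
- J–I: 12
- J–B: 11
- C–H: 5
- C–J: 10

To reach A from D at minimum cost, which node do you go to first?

I

Candidate routes:
D → I → G → J → C → A: 10+3+3+10+5 = 31
D → I → E → A: 10+8+2 = 20
The minimum is 20 via D → I → E → A.
So from D the first move is to I.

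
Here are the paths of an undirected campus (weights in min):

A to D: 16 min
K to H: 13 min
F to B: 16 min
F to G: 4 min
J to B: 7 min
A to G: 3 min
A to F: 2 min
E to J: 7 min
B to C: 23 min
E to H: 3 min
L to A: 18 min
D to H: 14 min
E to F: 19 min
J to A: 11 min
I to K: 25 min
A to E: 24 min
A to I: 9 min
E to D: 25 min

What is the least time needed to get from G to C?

43 min

Enumerating some paths:
G → A → J → B → C: 3+11+7+23 = 44
G → F → A → J → B → C: 4+2+11+7+23 = 47
G → A → F → B → C: 3+2+16+23 = 44
G → F → B → C: 4+16+23 = 43
The minimum is 43 min via G → F → B → C.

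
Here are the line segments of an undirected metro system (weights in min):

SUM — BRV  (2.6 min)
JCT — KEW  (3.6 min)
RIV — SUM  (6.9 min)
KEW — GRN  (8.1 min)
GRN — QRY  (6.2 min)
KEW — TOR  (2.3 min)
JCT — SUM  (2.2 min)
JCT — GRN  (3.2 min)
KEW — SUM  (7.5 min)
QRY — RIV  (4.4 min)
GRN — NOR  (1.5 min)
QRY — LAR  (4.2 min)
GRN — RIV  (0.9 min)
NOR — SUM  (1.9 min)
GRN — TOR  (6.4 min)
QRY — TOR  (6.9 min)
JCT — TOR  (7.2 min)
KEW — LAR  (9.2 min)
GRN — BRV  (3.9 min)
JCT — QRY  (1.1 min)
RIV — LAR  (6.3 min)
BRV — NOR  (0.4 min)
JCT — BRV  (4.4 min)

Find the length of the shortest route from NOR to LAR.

8.7 min

Settle nodes by increasing distance from NOR:
NOR: 0
BRV: 0.4  (via NOR)
GRN: 1.5  (via NOR)
SUM: 1.9  (via NOR)
RIV: 2.4  (via GRN)
JCT: 4.1  (via SUM)
QRY: 5.2  (via JCT)
KEW: 7.7  (via JCT)
TOR: 7.9  (via GRN)
LAR: 8.7  (via RIV)
Shortest route: NOR → GRN → RIV → LAR = 8.7 min.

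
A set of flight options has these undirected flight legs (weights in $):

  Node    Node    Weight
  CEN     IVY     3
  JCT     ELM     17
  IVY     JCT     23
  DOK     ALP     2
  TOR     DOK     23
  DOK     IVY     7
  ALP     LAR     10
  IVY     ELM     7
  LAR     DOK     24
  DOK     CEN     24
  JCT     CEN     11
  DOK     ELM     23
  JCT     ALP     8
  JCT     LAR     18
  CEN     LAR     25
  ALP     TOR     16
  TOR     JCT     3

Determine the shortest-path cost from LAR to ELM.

$26

Compare a few routes:
LAR - JCT - ELM: 18+17 = 35
LAR - ALP - DOK - IVY - ELM: 10+2+7+7 = 26
LAR - CEN - IVY - ELM: 25+3+7 = 35
Cheapest is LAR - ALP - DOK - IVY - ELM at $26.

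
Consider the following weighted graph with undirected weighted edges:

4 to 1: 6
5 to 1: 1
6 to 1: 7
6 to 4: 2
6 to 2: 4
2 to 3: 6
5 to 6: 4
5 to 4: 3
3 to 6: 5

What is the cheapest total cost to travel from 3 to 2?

Settle nodes by increasing distance from 3:
3: 0
6: 5  (via 3)
2: 6  (via 3)
Shortest route: 3–2 = 6.

6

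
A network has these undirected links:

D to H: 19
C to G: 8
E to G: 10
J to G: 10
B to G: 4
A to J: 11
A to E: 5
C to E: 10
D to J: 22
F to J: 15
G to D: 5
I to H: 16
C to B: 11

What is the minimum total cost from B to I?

44

Running Dijkstra from B:
B: 0
G: 4  (via B)
D: 9  (via G)
C: 11  (via B)
E: 14  (via G)
J: 14  (via G)
A: 19  (via E)
H: 28  (via D)
F: 29  (via J)
I: 44  (via H)
Shortest route: B–G–D–H–I = 44.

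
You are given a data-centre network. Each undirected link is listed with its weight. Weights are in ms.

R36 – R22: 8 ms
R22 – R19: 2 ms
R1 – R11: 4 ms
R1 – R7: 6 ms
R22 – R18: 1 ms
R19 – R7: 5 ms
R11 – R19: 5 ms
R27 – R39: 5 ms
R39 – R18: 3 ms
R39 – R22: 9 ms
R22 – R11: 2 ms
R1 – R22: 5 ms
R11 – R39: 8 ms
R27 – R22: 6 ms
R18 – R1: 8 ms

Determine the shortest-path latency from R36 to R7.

Compare a few routes:
R36 → R22 → R1 → R7: 8+5+6 = 19
R36 → R22 → R19 → R7: 8+2+5 = 15
The minimum is 15 ms via R36 → R22 → R19 → R7.

15 ms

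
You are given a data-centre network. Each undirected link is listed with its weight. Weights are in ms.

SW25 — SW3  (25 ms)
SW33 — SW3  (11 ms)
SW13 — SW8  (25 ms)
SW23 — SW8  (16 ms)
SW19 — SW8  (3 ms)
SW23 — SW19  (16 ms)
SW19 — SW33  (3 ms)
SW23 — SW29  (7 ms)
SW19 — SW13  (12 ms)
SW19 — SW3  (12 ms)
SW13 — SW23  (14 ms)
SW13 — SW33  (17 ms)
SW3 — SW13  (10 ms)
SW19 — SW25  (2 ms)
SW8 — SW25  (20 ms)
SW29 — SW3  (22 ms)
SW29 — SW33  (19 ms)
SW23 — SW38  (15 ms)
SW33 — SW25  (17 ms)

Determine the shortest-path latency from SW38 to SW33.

Settle nodes by increasing distance from SW38:
SW38: 0
SW23: 15  (via SW38)
SW29: 22  (via SW23)
SW13: 29  (via SW23)
SW19: 31  (via SW23)
SW8: 31  (via SW23)
SW25: 33  (via SW19)
SW33: 34  (via SW19)
Shortest route: SW38–SW23–SW19–SW33 = 34 ms.

34 ms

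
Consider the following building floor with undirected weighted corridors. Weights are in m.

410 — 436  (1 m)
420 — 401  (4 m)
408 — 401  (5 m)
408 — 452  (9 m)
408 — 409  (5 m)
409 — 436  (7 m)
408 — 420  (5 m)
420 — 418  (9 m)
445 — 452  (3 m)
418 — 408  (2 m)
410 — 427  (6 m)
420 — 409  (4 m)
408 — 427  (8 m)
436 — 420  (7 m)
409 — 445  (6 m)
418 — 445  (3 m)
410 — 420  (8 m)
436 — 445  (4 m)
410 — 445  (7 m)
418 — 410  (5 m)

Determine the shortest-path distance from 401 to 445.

Enumerating some paths:
401 → 420 → 436 → 445: 4+7+4 = 15
401 → 420 → 409 → 445: 4+4+6 = 14
401 → 420 → 408 → 418 → 445: 4+5+2+3 = 14
401 → 408 → 418 → 445: 5+2+3 = 10
The minimum is 10 m via 401 → 408 → 418 → 445.

10 m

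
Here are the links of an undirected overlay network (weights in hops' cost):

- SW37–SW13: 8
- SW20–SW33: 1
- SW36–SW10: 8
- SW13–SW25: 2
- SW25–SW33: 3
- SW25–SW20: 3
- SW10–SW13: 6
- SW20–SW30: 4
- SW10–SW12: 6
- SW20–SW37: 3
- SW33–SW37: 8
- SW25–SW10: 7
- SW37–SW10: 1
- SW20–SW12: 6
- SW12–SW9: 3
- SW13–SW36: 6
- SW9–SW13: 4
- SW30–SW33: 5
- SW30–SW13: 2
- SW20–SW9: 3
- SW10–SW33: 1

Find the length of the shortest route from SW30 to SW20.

Shortest distances from SW30:
SW30: 0
SW13: 2  (via SW30)
SW25: 4  (via SW13)
SW20: 4  (via SW30)
Shortest route: SW30 → SW20 = 4 hops' cost.

4 hops' cost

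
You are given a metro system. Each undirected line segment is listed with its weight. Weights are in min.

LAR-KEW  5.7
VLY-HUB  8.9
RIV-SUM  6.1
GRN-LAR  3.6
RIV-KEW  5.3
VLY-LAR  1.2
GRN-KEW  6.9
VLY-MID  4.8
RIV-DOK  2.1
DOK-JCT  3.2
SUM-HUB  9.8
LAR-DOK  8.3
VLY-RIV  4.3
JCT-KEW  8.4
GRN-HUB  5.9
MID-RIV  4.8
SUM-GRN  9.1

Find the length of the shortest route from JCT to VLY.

9.6 min

Running Dijkstra from JCT:
JCT: 0
DOK: 3.2  (via JCT)
RIV: 5.3  (via DOK)
KEW: 8.4  (via JCT)
VLY: 9.6  (via RIV)
Shortest route: JCT → DOK → RIV → VLY = 9.6 min.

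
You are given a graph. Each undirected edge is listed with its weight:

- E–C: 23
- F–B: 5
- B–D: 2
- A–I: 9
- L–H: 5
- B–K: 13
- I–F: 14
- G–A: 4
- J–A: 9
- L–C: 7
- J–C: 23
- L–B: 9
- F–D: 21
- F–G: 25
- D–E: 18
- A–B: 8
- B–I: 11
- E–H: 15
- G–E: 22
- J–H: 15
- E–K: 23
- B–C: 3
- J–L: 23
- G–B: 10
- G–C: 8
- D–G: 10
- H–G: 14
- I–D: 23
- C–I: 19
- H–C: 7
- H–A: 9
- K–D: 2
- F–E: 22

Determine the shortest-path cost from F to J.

22

Shortest distances from F:
F: 0
B: 5  (via F)
D: 7  (via B)
C: 8  (via B)
K: 9  (via D)
A: 13  (via B)
I: 14  (via F)
L: 14  (via B)
G: 15  (via B)
H: 15  (via C)
E: 22  (via F)
J: 22  (via A)
Shortest route: F → B → A → J = 22.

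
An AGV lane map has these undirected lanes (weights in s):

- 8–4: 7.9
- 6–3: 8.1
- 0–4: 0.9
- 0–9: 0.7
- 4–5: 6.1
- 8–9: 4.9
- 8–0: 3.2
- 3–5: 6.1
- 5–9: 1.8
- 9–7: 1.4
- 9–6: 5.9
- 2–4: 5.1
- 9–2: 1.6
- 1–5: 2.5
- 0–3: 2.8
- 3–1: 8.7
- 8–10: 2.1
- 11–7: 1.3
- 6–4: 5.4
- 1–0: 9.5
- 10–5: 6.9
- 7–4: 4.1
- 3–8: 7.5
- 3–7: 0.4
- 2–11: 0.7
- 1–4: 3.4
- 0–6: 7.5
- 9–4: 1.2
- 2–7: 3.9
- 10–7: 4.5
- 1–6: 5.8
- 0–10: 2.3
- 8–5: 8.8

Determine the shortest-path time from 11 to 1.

6.6 s

Candidate routes:
11–2–9–4–1: 0.7+1.6+1.2+3.4 = 6.9
11–2–9–5–1: 0.7+1.6+1.8+2.5 = 6.6
Cheapest is 11–2–9–5–1 at 6.6 s.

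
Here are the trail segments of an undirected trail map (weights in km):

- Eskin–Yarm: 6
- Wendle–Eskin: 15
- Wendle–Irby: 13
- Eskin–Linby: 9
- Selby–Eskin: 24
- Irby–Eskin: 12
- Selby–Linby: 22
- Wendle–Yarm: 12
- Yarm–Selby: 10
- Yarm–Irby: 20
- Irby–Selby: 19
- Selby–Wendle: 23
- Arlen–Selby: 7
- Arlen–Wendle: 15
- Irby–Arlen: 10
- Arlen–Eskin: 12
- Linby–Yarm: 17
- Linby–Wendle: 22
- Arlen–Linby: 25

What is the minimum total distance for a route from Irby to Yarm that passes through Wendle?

25 km

Shortest Irby→Wendle: Irby → Wendle = 13
Best Wendle to Yarm: Wendle → Yarm costing 12
Total via Wendle: 13 + 12 = 25 km.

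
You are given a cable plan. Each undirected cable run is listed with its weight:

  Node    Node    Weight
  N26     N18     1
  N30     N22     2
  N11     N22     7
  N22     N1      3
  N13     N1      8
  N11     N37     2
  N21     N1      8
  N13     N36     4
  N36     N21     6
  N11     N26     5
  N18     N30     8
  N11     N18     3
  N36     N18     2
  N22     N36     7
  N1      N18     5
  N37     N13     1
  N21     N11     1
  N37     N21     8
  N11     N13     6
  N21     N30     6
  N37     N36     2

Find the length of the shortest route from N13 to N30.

10

Settle nodes by increasing distance from N13:
N13: 0
N37: 1  (via N13)
N36: 3  (via N37)
N11: 3  (via N37)
N21: 4  (via N11)
N18: 5  (via N36)
N26: 6  (via N18)
N1: 8  (via N13)
N22: 10  (via N36)
N30: 10  (via N21)
Shortest route: N13–N37–N11–N21–N30 = 10.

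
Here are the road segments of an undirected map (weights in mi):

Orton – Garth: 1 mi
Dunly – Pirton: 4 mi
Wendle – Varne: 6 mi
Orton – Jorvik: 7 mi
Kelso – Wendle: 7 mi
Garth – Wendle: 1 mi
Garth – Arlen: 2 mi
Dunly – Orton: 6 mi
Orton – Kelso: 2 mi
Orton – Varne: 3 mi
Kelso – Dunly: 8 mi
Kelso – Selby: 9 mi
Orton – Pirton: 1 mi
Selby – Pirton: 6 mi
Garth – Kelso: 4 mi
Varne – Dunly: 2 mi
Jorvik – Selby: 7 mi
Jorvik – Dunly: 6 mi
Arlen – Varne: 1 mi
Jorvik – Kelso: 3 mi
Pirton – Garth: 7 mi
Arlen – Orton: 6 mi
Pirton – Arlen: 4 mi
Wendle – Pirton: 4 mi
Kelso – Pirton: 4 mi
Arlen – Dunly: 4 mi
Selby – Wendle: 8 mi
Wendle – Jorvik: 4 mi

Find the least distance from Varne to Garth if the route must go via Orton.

Shortest Varne→Orton: Varne–Orton = 3
Shortest Orton→Garth: Orton–Garth = 1
Total via Orton: 3 + 1 = 4 mi.

4 mi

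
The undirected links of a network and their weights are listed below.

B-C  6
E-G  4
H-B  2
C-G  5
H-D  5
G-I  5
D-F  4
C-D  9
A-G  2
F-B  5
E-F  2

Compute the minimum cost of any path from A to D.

12

Enumerating some paths:
A → G → E → F → B → H → D: 2+4+2+5+2+5 = 20
A → G → C → D: 2+5+9 = 16
A → G → E → F → D: 2+4+2+4 = 12
The minimum is 12 via A → G → E → F → D.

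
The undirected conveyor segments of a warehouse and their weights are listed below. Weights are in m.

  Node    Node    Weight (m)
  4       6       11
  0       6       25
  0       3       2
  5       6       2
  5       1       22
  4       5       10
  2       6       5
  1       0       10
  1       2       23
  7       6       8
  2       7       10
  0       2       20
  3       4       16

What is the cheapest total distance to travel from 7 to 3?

32 m

Compare a few routes:
7–6–4–3: 8+11+16 = 35
7–6–2–0–3: 8+5+20+2 = 35
7–6–0–3: 8+25+2 = 35
7–2–0–3: 10+20+2 = 32
Cheapest is 7–2–0–3 at 32 m.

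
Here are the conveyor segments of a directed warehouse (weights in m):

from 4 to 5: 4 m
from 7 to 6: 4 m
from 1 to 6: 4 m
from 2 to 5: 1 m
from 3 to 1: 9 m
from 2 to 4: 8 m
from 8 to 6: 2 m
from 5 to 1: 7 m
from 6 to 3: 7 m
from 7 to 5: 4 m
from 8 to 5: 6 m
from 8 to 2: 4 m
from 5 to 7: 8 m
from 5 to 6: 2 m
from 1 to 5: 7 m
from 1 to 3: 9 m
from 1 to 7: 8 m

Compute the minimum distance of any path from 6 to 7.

Running Dijkstra from 6:
6: 0
3: 7  (via 6)
1: 16  (via 3)
5: 23  (via 1)
7: 24  (via 1)
Shortest route: 6–3–1–7 = 24 m.

24 m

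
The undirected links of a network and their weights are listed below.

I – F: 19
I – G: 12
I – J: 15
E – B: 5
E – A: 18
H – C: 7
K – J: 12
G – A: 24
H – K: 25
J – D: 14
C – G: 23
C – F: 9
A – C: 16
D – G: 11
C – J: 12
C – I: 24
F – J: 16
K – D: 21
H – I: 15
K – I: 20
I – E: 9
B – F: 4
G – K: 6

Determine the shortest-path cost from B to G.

26

Compare a few routes:
B → F → I → G: 4+19+12 = 35
B → E → I → G: 5+9+12 = 26
B → F → C → G: 4+9+23 = 36
Cheapest is B → E → I → G at 26.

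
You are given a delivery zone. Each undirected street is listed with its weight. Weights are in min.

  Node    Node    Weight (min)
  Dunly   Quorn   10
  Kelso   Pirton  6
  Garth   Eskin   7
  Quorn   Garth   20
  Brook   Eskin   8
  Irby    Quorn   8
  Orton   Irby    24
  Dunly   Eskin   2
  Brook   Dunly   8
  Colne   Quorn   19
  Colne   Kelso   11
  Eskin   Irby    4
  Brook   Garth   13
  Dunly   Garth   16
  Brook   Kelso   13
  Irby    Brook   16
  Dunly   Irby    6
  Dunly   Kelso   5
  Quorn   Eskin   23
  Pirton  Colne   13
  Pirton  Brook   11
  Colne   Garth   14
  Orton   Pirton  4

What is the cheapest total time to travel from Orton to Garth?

Enumerating some paths:
Orton - Pirton - Brook - Eskin - Garth: 4+11+8+7 = 30
Orton - Pirton - Kelso - Dunly - Eskin - Garth: 4+6+5+2+7 = 24
Orton - Pirton - Brook - Garth: 4+11+13 = 28
The minimum is 24 min via Orton - Pirton - Kelso - Dunly - Eskin - Garth.

24 min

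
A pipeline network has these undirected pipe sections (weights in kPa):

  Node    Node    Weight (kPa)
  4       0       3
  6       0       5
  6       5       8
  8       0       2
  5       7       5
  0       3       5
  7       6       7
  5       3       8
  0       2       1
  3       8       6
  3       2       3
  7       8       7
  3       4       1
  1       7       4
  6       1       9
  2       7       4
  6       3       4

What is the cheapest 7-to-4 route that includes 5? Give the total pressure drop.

Shortest 7→5: 7–5 = 5
Shortest 5→4: 5–3–4 = 9
Total via 5: 5 + 9 = 14 kPa.

14 kPa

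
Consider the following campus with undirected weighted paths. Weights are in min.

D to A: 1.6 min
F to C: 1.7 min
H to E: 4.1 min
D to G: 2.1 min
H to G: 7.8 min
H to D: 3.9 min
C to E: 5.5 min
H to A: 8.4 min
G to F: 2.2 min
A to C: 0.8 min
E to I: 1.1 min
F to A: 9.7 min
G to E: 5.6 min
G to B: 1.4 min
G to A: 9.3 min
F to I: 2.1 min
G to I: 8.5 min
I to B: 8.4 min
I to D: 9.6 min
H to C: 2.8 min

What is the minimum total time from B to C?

Shortest distances from B:
B: 0
G: 1.4  (via B)
D: 3.5  (via G)
F: 3.6  (via G)
A: 5.1  (via D)
C: 5.3  (via F)
Shortest route: B → G → F → C = 5.3 min.

5.3 min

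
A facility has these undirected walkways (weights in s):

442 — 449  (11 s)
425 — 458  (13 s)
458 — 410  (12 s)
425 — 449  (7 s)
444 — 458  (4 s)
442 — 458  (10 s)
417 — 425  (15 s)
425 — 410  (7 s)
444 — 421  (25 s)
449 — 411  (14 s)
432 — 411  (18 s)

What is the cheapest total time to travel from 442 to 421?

Candidate routes:
442 - 449 - 425 - 410 - 458 - 444 - 421: 11+7+7+12+4+25 = 66
442 - 458 - 444 - 421: 10+4+25 = 39
442 - 449 - 425 - 458 - 444 - 421: 11+7+13+4+25 = 60
The minimum is 39 s via 442 - 458 - 444 - 421.

39 s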